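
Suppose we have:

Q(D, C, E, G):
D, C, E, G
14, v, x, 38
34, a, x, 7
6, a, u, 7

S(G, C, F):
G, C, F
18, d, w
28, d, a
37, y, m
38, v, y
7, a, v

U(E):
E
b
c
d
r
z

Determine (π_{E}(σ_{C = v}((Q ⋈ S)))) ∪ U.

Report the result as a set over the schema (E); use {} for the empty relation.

Natural join on C, G: {(14, v, x, 38, y), (34, a, x, 7, v), (6, a, u, 7, v)}
σ[C = v]: keep tuples satisfying C = v → {(14, v, x, 38, y)}
π[E]: project onto (E) → {x}
Taking the union: {b, c, d, r, x, z}

{b, c, d, r, x, z}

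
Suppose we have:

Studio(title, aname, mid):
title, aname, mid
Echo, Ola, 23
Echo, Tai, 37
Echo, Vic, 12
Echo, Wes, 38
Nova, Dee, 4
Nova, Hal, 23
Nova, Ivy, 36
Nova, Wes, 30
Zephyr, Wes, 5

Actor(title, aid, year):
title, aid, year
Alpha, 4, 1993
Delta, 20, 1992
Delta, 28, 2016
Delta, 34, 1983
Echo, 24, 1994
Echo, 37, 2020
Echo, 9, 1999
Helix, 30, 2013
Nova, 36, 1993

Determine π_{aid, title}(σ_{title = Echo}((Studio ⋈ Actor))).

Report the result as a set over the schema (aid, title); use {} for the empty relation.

{(24, Echo), (37, Echo), (9, Echo)}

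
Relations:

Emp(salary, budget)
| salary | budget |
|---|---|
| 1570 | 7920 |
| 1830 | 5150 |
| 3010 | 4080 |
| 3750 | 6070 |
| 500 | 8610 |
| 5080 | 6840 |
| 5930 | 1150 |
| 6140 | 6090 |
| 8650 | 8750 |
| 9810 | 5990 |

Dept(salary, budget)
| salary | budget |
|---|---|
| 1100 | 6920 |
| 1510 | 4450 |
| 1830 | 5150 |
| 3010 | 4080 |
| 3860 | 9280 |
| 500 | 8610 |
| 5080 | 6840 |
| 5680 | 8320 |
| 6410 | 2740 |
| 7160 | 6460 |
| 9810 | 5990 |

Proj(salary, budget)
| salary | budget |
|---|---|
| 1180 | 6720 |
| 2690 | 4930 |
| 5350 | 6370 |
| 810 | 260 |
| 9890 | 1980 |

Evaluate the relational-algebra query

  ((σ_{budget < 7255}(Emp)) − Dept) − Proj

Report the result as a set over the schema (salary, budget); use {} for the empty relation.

{(3750, 6070), (5930, 1150), (6140, 6090)}

Filtering on budget < 7255 leaves {(1830, 5150), (3010, 4080), (3750, 6070), (5080, 6840), (5930, 1150), (6140, 6090), (9810, 5990)}.
Difference: {(1830, 5150), (3010, 4080), (3750, 6070), (5080, 6840), (5930, 1150), (6140, 6090), (9810, 5990)} with {(1100, 6920), (1510, 4450), (1830, 5150), (3010, 4080), (3860, 9280), (500, 8610), (5080, 6840), (5680, 8320), (6410, 2740), (7160, 6460), (9810, 5990)} → {(3750, 6070), (5930, 1150), (6140, 6090)}
Difference: {(3750, 6070), (5930, 1150), (6140, 6090)} with {(1180, 6720), (2690, 4930), (5350, 6370), (810, 260), (9890, 1980)} → {(3750, 6070), (5930, 1150), (6140, 6090)}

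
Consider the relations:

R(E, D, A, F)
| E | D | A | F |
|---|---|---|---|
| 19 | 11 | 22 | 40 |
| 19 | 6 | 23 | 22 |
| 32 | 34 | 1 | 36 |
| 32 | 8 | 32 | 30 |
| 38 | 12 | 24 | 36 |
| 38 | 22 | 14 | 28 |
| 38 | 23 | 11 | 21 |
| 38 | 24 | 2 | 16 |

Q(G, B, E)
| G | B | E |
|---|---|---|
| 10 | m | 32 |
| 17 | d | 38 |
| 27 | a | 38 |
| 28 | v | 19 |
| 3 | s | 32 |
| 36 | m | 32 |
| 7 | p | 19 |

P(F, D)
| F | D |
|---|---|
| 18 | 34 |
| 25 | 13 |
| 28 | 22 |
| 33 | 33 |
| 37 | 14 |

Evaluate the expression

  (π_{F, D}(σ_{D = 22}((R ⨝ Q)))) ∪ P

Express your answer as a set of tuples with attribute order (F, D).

{(18, 34), (25, 13), (28, 22), (33, 33), (37, 14)}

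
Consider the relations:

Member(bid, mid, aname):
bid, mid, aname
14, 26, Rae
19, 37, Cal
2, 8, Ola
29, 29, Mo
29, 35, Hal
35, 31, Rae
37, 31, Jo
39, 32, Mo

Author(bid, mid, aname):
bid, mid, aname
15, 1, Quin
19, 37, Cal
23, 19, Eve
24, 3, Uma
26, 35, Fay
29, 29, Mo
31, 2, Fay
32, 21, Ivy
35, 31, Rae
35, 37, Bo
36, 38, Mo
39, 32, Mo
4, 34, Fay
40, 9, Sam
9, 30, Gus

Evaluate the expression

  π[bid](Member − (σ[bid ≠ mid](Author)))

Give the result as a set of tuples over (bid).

{14, 2, 29, 37}

σ[bid ≠ mid]: keep tuples satisfying bid ≠ mid → {(15, 1, Quin), (19, 37, Cal), (23, 19, Eve), (24, 3, Uma), (26, 35, Fay), (31, 2, Fay), (32, 21, Ivy), (35, 31, Rae), (35, 37, Bo), (36, 38, Mo), (39, 32, Mo), (4, 34, Fay), (40, 9, Sam), (9, 30, Gus)}
Taking the difference: {(14, 26, Rae), (2, 8, Ola), (29, 29, Mo), (29, 35, Hal), (37, 31, Jo)}
Keep only column(s) bid (1 duplicate(s) eliminated): {14, 2, 29, 37}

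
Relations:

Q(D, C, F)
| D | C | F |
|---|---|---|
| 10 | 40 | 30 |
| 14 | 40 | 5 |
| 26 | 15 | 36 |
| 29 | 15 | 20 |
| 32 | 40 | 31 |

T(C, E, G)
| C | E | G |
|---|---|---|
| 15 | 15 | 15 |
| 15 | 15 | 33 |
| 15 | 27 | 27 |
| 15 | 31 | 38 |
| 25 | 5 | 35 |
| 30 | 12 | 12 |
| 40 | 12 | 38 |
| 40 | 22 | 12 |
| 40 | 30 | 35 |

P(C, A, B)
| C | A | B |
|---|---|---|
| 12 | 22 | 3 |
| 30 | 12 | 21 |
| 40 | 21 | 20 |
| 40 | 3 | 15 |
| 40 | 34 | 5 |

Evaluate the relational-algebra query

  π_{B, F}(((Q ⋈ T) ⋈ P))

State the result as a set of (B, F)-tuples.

{(15, 30), (15, 31), (15, 5), (20, 30), (20, 31), (20, 5), (5, 30), (5, 31), (5, 5)}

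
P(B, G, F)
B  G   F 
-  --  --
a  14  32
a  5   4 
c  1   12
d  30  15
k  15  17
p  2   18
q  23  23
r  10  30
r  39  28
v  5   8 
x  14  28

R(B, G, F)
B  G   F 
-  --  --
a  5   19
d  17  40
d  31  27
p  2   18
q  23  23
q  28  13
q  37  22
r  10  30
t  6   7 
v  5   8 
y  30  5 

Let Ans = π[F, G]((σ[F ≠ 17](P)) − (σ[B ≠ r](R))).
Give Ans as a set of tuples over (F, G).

{(12, 1), (15, 30), (28, 14), (28, 39), (30, 10), (32, 14), (4, 5)}

Filtering on F ≠ 17 leaves {(a, 14, 32), (a, 5, 4), (c, 1, 12), (d, 30, 15), (p, 2, 18), (q, 23, 23), (r, 10, 30), (r, 39, 28), (v, 5, 8), (x, 14, 28)}.
Filtering on B ≠ r leaves {(a, 5, 19), (d, 17, 40), (d, 31, 27), (p, 2, 18), (q, 23, 23), (q, 28, 13), (q, 37, 22), (t, 6, 7), (v, 5, 8), (y, 30, 5)}.
Set difference of the two operands is {(a, 14, 32), (a, 5, 4), (c, 1, 12), (d, 30, 15), (r, 10, 30), (r, 39, 28), (x, 14, 28)}.
π[F, G]: project onto (F, G) → {(12, 1), (15, 30), (28, 14), (28, 39), (30, 10), (32, 14), (4, 5)}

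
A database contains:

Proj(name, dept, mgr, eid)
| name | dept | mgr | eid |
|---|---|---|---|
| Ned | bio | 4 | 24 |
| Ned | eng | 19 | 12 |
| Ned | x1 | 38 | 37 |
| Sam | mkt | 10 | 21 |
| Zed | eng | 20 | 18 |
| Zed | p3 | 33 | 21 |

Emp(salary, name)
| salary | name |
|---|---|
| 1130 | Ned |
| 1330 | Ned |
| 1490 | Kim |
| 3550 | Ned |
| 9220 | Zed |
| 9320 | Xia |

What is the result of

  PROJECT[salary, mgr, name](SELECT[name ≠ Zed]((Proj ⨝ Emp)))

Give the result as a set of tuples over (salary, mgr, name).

Proj ⋈ Emp (natural join on name): {(Ned, bio, 4, 24, 1130), (Ned, bio, 4, 24, 1330), (Ned, bio, 4, 24, 3550), (Ned, eng, 19, 12, 1130), (Ned, eng, 19, 12, 1330), (Ned, eng, 19, 12, 3550), (Ned, x1, 38, 37, 1130), (Ned, x1, 38, 37, 1330), (Ned, x1, 38, 37, 3550), (Zed, eng, 20, 18, 9220), (Zed, p3, 33, 21, 9220)}
Selection name ≠ Zed: {(Ned, bio, 4, 24, 1130), (Ned, bio, 4, 24, 1330), (Ned, bio, 4, 24, 3550), (Ned, eng, 19, 12, 1130), (Ned, eng, 19, 12, 1330), (Ned, eng, 19, 12, 3550), (Ned, x1, 38, 37, 1130), (Ned, x1, 38, 37, 1330), (Ned, x1, 38, 37, 3550)}
π[salary, mgr, name]: project onto (salary, mgr, name) → {(1130, 19, Ned), (1130, 38, Ned), (1130, 4, Ned), (1330, 19, Ned), (1330, 38, Ned), (1330, 4, Ned), (3550, 19, Ned), (3550, 38, Ned), (3550, 4, Ned)}

{(1130, 19, Ned), (1130, 38, Ned), (1130, 4, Ned), (1330, 19, Ned), (1330, 38, Ned), (1330, 4, Ned), (3550, 19, Ned), (3550, 38, Ned), (3550, 4, Ned)}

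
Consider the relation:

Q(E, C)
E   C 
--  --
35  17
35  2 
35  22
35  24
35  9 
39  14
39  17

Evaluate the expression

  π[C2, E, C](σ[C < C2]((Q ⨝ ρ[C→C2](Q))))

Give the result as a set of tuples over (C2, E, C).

{(17, 35, 2), (17, 35, 9), (17, 39, 14), (22, 35, 17), (22, 35, 2), (22, 35, 9), (24, 35, 17), (24, 35, 2), (24, 35, 22), (24, 35, 9), (9, 35, 2)}

ρ[C→C2]: schema becomes (E, C2); tuples unchanged.
Joining Q and ρ[C→C2](Q) on E yields {(35, 17, 17), (35, 17, 2), (35, 17, 22), (35, 17, 24), (35, 17, 9), (35, 2, 17), (35, 2, 2), (35, 2, 22), (35, 2, 24), (35, 2, 9), (35, 22, 17), (35, 22, 2), (35, 22, 22), (35, 22, 24), (35, 22, 9), (35, 24, 17), (35, 24, 2), (35, 24, 22), (35, 24, 24), (35, 24, 9), (35, 9, 17), (35, 9, 2), (35, 9, 22), (35, 9, 24), (35, 9, 9), (39, 14, 14), (39, 14, 17), (39, 17, 14), (39, 17, 17)}.
Apply σ_{C < C2}; surviving tuples: {(35, 17, 22), (35, 17, 24), (35, 2, 17), (35, 2, 22), (35, 2, 24), (35, 2, 9), (35, 22, 24), (35, 9, 17), (35, 9, 22), (35, 9, 24), (39, 14, 17)}
Projecting to C2, E, C: {(17, 35, 2), (17, 35, 9), (17, 39, 14), (22, 35, 17), (22, 35, 2), (22, 35, 9), (24, 35, 17), (24, 35, 2), (24, 35, 22), (24, 35, 9), (9, 35, 2)}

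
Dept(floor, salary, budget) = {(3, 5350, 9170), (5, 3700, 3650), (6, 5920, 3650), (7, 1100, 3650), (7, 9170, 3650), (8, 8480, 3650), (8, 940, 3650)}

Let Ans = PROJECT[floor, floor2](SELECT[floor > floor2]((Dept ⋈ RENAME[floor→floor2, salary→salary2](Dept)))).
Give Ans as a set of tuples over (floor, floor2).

ρ[floor→floor2, salary→salary2]: schema becomes (floor2, salary2, budget); tuples unchanged.
Natural join on budget: {(3, 5350, 9170, 3, 5350), (5, 3700, 3650, 5, 3700), (5, 3700, 3650, 6, 5920), (5, 3700, 3650, 7, 1100), (5, 3700, 3650, 7, 9170), (5, 3700, 3650, 8, 8480), (5, 3700, 3650, 8, 940), (6, 5920, 3650, 5, 3700), (6, 5920, 3650, 6, 5920), (6, 5920, 3650, 7, 1100), (6, 5920, 3650, 7, 9170), (6, 5920, 3650, 8, 8480), (6, 5920, 3650, 8, 940), (7, 1100, 3650, 5, 3700), (7, 1100, 3650, 6, 5920), (7, 1100, 3650, 7, 1100), (7, 1100, 3650, 7, 9170), (7, 1100, 3650, 8, 8480), (7, 1100, 3650, 8, 940), (7, 9170, 3650, 5, 3700), (7, 9170, 3650, 6, 5920), (7, 9170, 3650, 7, 1100), (7, 9170, 3650, 7, 9170), (7, 9170, 3650, 8, 8480), (7, 9170, 3650, 8, 940), (8, 8480, 3650, 5, 3700), (8, 8480, 3650, 6, 5920), (8, 8480, 3650, 7, 1100), (8, 8480, 3650, 7, 9170), (8, 8480, 3650, 8, 8480), (8, 8480, 3650, 8, 940), (8, 940, 3650, 5, 3700), (8, 940, 3650, 6, 5920), (8, 940, 3650, 7, 1100), (8, 940, 3650, 7, 9170), (8, 940, 3650, 8, 8480), (8, 940, 3650, 8, 940)}
Filtering on floor > floor2 leaves {(6, 5920, 3650, 5, 3700), (7, 1100, 3650, 5, 3700), (7, 1100, 3650, 6, 5920), (7, 9170, 3650, 5, 3700), (7, 9170, 3650, 6, 5920), (8, 8480, 3650, 5, 3700), (8, 8480, 3650, 6, 5920), (8, 8480, 3650, 7, 1100), (8, 8480, 3650, 7, 9170), (8, 940, 3650, 5, 3700), (8, 940, 3650, 6, 5920), (8, 940, 3650, 7, 1100), (8, 940, 3650, 7, 9170)}.
Keep only column(s) floor, floor2 (7 duplicate(s) eliminated): {(6, 5), (7, 5), (7, 6), (8, 5), (8, 6), (8, 7)}

{(6, 5), (7, 5), (7, 6), (8, 5), (8, 6), (8, 7)}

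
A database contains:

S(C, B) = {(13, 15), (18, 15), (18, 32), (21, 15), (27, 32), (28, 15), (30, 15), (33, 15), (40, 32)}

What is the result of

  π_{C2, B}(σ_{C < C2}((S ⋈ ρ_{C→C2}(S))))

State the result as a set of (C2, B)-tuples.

{(18, 15), (21, 15), (27, 32), (28, 15), (30, 15), (33, 15), (40, 32)}

ρ[C→C2]: schema becomes (C2, B); tuples unchanged.
Natural join on B: {(13, 15, 13), (13, 15, 18), (13, 15, 21), (13, 15, 28), (13, 15, 30), (13, 15, 33), (18, 15, 13), (18, 15, 18), (18, 15, 21), (18, 15, 28), (18, 15, 30), (18, 15, 33), (18, 32, 18), (18, 32, 27), (18, 32, 40), (21, 15, 13), (21, 15, 18), (21, 15, 21), (21, 15, 28), (21, 15, 30), (21, 15, 33), (27, 32, 18), (27, 32, 27), (27, 32, 40), (28, 15, 13), (28, 15, 18), (28, 15, 21), (28, 15, 28), (28, 15, 30), (28, 15, 33), (30, 15, 13), (30, 15, 18), (30, 15, 21), (30, 15, 28), (30, 15, 30), (30, 15, 33), (33, 15, 13), (33, 15, 18), (33, 15, 21), (33, 15, 28), (33, 15, 30), (33, 15, 33), (40, 32, 18), (40, 32, 27), (40, 32, 40)}
σ[C < C2]: keep tuples satisfying C < C2 → {(13, 15, 18), (13, 15, 21), (13, 15, 28), (13, 15, 30), (13, 15, 33), (18, 15, 21), (18, 15, 28), (18, 15, 30), (18, 15, 33), (18, 32, 27), (18, 32, 40), (21, 15, 28), (21, 15, 30), (21, 15, 33), (27, 32, 40), (28, 15, 30), (28, 15, 33), (30, 15, 33)}
π[C2, B]: project onto (C2, B) (11 duplicate(s) eliminated) → {(18, 15), (21, 15), (27, 32), (28, 15), (30, 15), (33, 15), (40, 32)}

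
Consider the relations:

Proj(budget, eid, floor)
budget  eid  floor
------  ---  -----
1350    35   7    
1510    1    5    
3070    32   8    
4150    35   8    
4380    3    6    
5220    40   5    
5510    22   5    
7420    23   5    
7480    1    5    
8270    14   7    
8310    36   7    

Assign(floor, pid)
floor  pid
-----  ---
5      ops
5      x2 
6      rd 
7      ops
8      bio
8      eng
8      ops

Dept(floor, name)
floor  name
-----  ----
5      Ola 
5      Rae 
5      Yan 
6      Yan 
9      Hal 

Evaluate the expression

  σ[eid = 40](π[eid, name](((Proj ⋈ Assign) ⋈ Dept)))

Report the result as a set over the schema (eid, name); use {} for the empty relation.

{(40, Ola), (40, Rae), (40, Yan)}

Proj ⋈ Assign (natural join on floor): {(1350, 35, 7, ops), (1510, 1, 5, ops), (1510, 1, 5, x2), (3070, 32, 8, bio), (3070, 32, 8, eng), (3070, 32, 8, ops), (4150, 35, 8, bio), (4150, 35, 8, eng), (4150, 35, 8, ops), (4380, 3, 6, rd), (5220, 40, 5, ops), (5220, 40, 5, x2), (5510, 22, 5, ops), (5510, 22, 5, x2), (7420, 23, 5, ops), (7420, 23, 5, x2), (7480, 1, 5, ops), (7480, 1, 5, x2), (8270, 14, 7, ops), (8310, 36, 7, ops)}
(Proj ⋈ Assign) ⋈ Dept (natural join on floor): {(1510, 1, 5, ops, Ola), (1510, 1, 5, ops, Rae), (1510, 1, 5, ops, Yan), (1510, 1, 5, x2, Ola), (1510, 1, 5, x2, Rae), (1510, 1, 5, x2, Yan), (4380, 3, 6, rd, Yan), (5220, 40, 5, ops, Ola), (5220, 40, 5, ops, Rae), (5220, 40, 5, ops, Yan), (5220, 40, 5, x2, Ola), (5220, 40, 5, x2, Rae), (5220, 40, 5, x2, Yan), (5510, 22, 5, ops, Ola), (5510, 22, 5, ops, Rae), (5510, 22, 5, ops, Yan), (5510, 22, 5, x2, Ola), (5510, 22, 5, x2, Rae), (5510, 22, 5, x2, Yan), (7420, 23, 5, ops, Ola), (7420, 23, 5, ops, Rae), (7420, 23, 5, ops, Yan), (7420, 23, 5, x2, Ola), (7420, 23, 5, x2, Rae), (7420, 23, 5, x2, Yan), (7480, 1, 5, ops, Ola), (7480, 1, 5, ops, Rae), (7480, 1, 5, ops, Yan), (7480, 1, 5, x2, Ola), (7480, 1, 5, x2, Rae), (7480, 1, 5, x2, Yan)}
Projecting to eid, name (18 duplicate(s) eliminated): {(1, Ola), (1, Rae), (1, Yan), (22, Ola), (22, Rae), (22, Yan), (23, Ola), (23, Rae), (23, Yan), (3, Yan), (40, Ola), (40, Rae), (40, Yan)}
Filtering on eid = 40 leaves {(40, Ola), (40, Rae), (40, Yan)}.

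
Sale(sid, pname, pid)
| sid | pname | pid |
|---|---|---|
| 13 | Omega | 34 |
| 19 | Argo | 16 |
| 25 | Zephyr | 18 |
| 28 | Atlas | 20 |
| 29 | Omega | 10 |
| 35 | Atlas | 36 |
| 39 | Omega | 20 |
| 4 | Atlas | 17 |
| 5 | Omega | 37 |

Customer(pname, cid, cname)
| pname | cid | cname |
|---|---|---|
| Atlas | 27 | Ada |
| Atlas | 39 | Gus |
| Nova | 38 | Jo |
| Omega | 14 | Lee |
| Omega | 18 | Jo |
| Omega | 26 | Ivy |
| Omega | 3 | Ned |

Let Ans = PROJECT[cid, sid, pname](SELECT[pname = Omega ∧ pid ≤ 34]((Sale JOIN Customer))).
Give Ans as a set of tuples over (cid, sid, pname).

Natural join on pname: {(13, Omega, 34, 14, Lee), (13, Omega, 34, 18, Jo), (13, Omega, 34, 26, Ivy), (13, Omega, 34, 3, Ned), (28, Atlas, 20, 27, Ada), (28, Atlas, 20, 39, Gus), (29, Omega, 10, 14, Lee), (29, Omega, 10, 18, Jo), (29, Omega, 10, 26, Ivy), (29, Omega, 10, 3, Ned), (35, Atlas, 36, 27, Ada), (35, Atlas, 36, 39, Gus), (39, Omega, 20, 14, Lee), (39, Omega, 20, 18, Jo), (39, Omega, 20, 26, Ivy), (39, Omega, 20, 3, Ned), (4, Atlas, 17, 27, Ada), (4, Atlas, 17, 39, Gus), (5, Omega, 37, 14, Lee), (5, Omega, 37, 18, Jo), (5, Omega, 37, 26, Ivy), (5, Omega, 37, 3, Ned)}
Filtering on pname = Omega ∧ pid ≤ 34 leaves {(13, Omega, 34, 14, Lee), (13, Omega, 34, 18, Jo), (13, Omega, 34, 26, Ivy), (13, Omega, 34, 3, Ned), (29, Omega, 10, 14, Lee), (29, Omega, 10, 18, Jo), (29, Omega, 10, 26, Ivy), (29, Omega, 10, 3, Ned), (39, Omega, 20, 14, Lee), (39, Omega, 20, 18, Jo), (39, Omega, 20, 26, Ivy), (39, Omega, 20, 3, Ned)}.
Keep only column(s) cid, sid, pname: {(14, 13, Omega), (14, 29, Omega), (14, 39, Omega), (18, 13, Omega), (18, 29, Omega), (18, 39, Omega), (26, 13, Omega), (26, 29, Omega), (26, 39, Omega), (3, 13, Omega), (3, 29, Omega), (3, 39, Omega)}

{(14, 13, Omega), (14, 29, Omega), (14, 39, Omega), (18, 13, Omega), (18, 29, Omega), (18, 39, Omega), (26, 13, Omega), (26, 29, Omega), (26, 39, Omega), (3, 13, Omega), (3, 29, Omega), (3, 39, Omega)}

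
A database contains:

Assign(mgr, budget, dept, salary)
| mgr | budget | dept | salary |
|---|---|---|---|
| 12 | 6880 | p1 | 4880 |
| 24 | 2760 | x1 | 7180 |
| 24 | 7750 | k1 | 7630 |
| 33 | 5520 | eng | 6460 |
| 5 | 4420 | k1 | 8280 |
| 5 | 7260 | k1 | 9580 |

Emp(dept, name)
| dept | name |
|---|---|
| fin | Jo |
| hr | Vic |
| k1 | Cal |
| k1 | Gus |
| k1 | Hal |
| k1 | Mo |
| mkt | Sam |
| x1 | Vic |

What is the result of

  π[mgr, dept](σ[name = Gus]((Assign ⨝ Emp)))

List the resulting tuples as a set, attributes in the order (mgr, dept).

{(24, k1), (5, k1)}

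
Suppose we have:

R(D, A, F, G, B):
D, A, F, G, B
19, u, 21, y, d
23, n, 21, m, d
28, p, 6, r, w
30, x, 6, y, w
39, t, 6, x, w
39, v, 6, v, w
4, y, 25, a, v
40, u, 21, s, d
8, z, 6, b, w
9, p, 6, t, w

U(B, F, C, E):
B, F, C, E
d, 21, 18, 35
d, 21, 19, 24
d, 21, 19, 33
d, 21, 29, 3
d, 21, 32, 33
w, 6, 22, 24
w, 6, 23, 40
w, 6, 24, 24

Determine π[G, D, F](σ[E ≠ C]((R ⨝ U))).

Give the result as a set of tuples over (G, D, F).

Natural join on F, B: {(19, u, 21, y, d, 18, 35), (19, u, 21, y, d, 19, 24), (19, u, 21, y, d, 19, 33), (19, u, 21, y, d, 29, 3), (19, u, 21, y, d, 32, 33), (23, n, 21, m, d, 18, 35), (23, n, 21, m, d, 19, 24), (23, n, 21, m, d, 19, 33), (23, n, 21, m, d, 29, 3), (23, n, 21, m, d, 32, 33), (28, p, 6, r, w, 22, 24), (28, p, 6, r, w, 23, 40), (28, p, 6, r, w, 24, 24), (30, x, 6, y, w, 22, 24), (30, x, 6, y, w, 23, 40), (30, x, 6, y, w, 24, 24), (39, t, 6, x, w, 22, 24), (39, t, 6, x, w, 23, 40), (39, t, 6, x, w, 24, 24), (39, v, 6, v, w, 22, 24), (39, v, 6, v, w, 23, 40), (39, v, 6, v, w, 24, 24), (40, u, 21, s, d, 18, 35), (40, u, 21, s, d, 19, 24), (40, u, 21, s, d, 19, 33), (40, u, 21, s, d, 29, 3), (40, u, 21, s, d, 32, 33), (8, z, 6, b, w, 22, 24), (8, z, 6, b, w, 23, 40), (8, z, 6, b, w, 24, 24), (9, p, 6, t, w, 22, 24), (9, p, 6, t, w, 23, 40), (9, p, 6, t, w, 24, 24)}
σ[E ≠ C]: keep tuples satisfying E ≠ C → {(19, u, 21, y, d, 18, 35), (19, u, 21, y, d, 19, 24), (19, u, 21, y, d, 19, 33), (19, u, 21, y, d, 29, 3), (19, u, 21, y, d, 32, 33), (23, n, 21, m, d, 18, 35), (23, n, 21, m, d, 19, 24), (23, n, 21, m, d, 19, 33), (23, n, 21, m, d, 29, 3), (23, n, 21, m, d, 32, 33), (28, p, 6, r, w, 22, 24), (28, p, 6, r, w, 23, 40), (30, x, 6, y, w, 22, 24), (30, x, 6, y, w, 23, 40), (39, t, 6, x, w, 22, 24), (39, t, 6, x, w, 23, 40), (39, v, 6, v, w, 22, 24), (39, v, 6, v, w, 23, 40), (40, u, 21, s, d, 18, 35), (40, u, 21, s, d, 19, 24), (40, u, 21, s, d, 19, 33), (40, u, 21, s, d, 29, 3), (40, u, 21, s, d, 32, 33), (8, z, 6, b, w, 22, 24), (8, z, 6, b, w, 23, 40), (9, p, 6, t, w, 22, 24), (9, p, 6, t, w, 23, 40)}
π[G, D, F]: project onto (G, D, F) (18 duplicate(s) eliminated) → {(b, 8, 6), (m, 23, 21), (r, 28, 6), (s, 40, 21), (t, 9, 6), (v, 39, 6), (x, 39, 6), (y, 19, 21), (y, 30, 6)}

{(b, 8, 6), (m, 23, 21), (r, 28, 6), (s, 40, 21), (t, 9, 6), (v, 39, 6), (x, 39, 6), (y, 19, 21), (y, 30, 6)}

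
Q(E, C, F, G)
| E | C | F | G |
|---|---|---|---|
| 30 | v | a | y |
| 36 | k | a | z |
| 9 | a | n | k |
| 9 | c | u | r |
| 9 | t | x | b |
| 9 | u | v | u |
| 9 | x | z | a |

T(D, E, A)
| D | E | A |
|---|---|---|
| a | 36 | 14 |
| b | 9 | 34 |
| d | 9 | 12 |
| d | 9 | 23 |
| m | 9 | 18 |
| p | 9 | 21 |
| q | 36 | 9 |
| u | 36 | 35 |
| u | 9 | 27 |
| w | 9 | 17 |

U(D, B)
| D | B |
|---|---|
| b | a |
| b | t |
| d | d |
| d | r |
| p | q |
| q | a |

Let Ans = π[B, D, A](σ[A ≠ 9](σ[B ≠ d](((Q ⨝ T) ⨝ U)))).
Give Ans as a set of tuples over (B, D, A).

Q ⋈ T (natural join on E): {(36, k, a, z, a, 14), (36, k, a, z, q, 9), (36, k, a, z, u, 35), (9, a, n, k, b, 34), (9, a, n, k, d, 12), (9, a, n, k, d, 23), (9, a, n, k, m, 18), (9, a, n, k, p, 21), (9, a, n, k, u, 27), (9, a, n, k, w, 17), (9, c, u, r, b, 34), (9, c, u, r, d, 12), (9, c, u, r, d, 23), (9, c, u, r, m, 18), (9, c, u, r, p, 21), (9, c, u, r, u, 27), (9, c, u, r, w, 17), (9, t, x, b, b, 34), (9, t, x, b, d, 12), (9, t, x, b, d, 23), (9, t, x, b, m, 18), (9, t, x, b, p, 21), (9, t, x, b, u, 27), (9, t, x, b, w, 17), (9, u, v, u, b, 34), (9, u, v, u, d, 12), (9, u, v, u, d, 23), (9, u, v, u, m, 18), (9, u, v, u, p, 21), (9, u, v, u, u, 27), (9, u, v, u, w, 17), (9, x, z, a, b, 34), (9, x, z, a, d, 12), (9, x, z, a, d, 23), (9, x, z, a, m, 18), (9, x, z, a, p, 21), (9, x, z, a, u, 27), (9, x, z, a, w, 17)}
(Q ⨝ T) ⋈ U (natural join on D): {(36, k, a, z, q, 9, a), (9, a, n, k, b, 34, a), (9, a, n, k, b, 34, t), (9, a, n, k, d, 12, d), (9, a, n, k, d, 12, r), (9, a, n, k, d, 23, d), (9, a, n, k, d, 23, r), (9, a, n, k, p, 21, q), (9, c, u, r, b, 34, a), (9, c, u, r, b, 34, t), (9, c, u, r, d, 12, d), (9, c, u, r, d, 12, r), (9, c, u, r, d, 23, d), (9, c, u, r, d, 23, r), (9, c, u, r, p, 21, q), (9, t, x, b, b, 34, a), (9, t, x, b, b, 34, t), (9, t, x, b, d, 12, d), (9, t, x, b, d, 12, r), (9, t, x, b, d, 23, d), (9, t, x, b, d, 23, r), (9, t, x, b, p, 21, q), (9, u, v, u, b, 34, a), (9, u, v, u, b, 34, t), (9, u, v, u, d, 12, d), (9, u, v, u, d, 12, r), (9, u, v, u, d, 23, d), (9, u, v, u, d, 23, r), (9, u, v, u, p, 21, q), (9, x, z, a, b, 34, a), (9, x, z, a, b, 34, t), (9, x, z, a, d, 12, d), (9, x, z, a, d, 12, r), (9, x, z, a, d, 23, d), (9, x, z, a, d, 23, r), (9, x, z, a, p, 21, q)}
Filtering on B ≠ d leaves {(36, k, a, z, q, 9, a), (9, a, n, k, b, 34, a), (9, a, n, k, b, 34, t), (9, a, n, k, d, 12, r), (9, a, n, k, d, 23, r), (9, a, n, k, p, 21, q), (9, c, u, r, b, 34, a), (9, c, u, r, b, 34, t), (9, c, u, r, d, 12, r), (9, c, u, r, d, 23, r), (9, c, u, r, p, 21, q), (9, t, x, b, b, 34, a), (9, t, x, b, b, 34, t), (9, t, x, b, d, 12, r), (9, t, x, b, d, 23, r), (9, t, x, b, p, 21, q), (9, u, v, u, b, 34, a), (9, u, v, u, b, 34, t), (9, u, v, u, d, 12, r), (9, u, v, u, d, 23, r), (9, u, v, u, p, 21, q), (9, x, z, a, b, 34, a), (9, x, z, a, b, 34, t), (9, x, z, a, d, 12, r), (9, x, z, a, d, 23, r), (9, x, z, a, p, 21, q)}.
Filtering on A ≠ 9 leaves {(9, a, n, k, b, 34, a), (9, a, n, k, b, 34, t), (9, a, n, k, d, 12, r), (9, a, n, k, d, 23, r), (9, a, n, k, p, 21, q), (9, c, u, r, b, 34, a), (9, c, u, r, b, 34, t), (9, c, u, r, d, 12, r), (9, c, u, r, d, 23, r), (9, c, u, r, p, 21, q), (9, t, x, b, b, 34, a), (9, t, x, b, b, 34, t), (9, t, x, b, d, 12, r), (9, t, x, b, d, 23, r), (9, t, x, b, p, 21, q), (9, u, v, u, b, 34, a), (9, u, v, u, b, 34, t), (9, u, v, u, d, 12, r), (9, u, v, u, d, 23, r), (9, u, v, u, p, 21, q), (9, x, z, a, b, 34, a), (9, x, z, a, b, 34, t), (9, x, z, a, d, 12, r), (9, x, z, a, d, 23, r), (9, x, z, a, p, 21, q)}.
π[B, D, A]: project onto (B, D, A) (20 duplicate(s) eliminated) → {(a, b, 34), (q, p, 21), (r, d, 12), (r, d, 23), (t, b, 34)}

{(a, b, 34), (q, p, 21), (r, d, 12), (r, d, 23), (t, b, 34)}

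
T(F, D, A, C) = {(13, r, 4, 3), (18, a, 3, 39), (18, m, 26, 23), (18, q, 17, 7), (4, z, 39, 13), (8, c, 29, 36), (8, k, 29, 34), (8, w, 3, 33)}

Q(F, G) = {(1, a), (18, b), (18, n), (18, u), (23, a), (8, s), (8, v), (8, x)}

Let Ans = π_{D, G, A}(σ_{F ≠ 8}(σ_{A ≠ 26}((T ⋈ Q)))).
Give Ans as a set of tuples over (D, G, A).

{(a, b, 3), (a, n, 3), (a, u, 3), (q, b, 17), (q, n, 17), (q, u, 17)}

Joining T and Q on F yields {(18, a, 3, 39, b), (18, a, 3, 39, n), (18, a, 3, 39, u), (18, m, 26, 23, b), (18, m, 26, 23, n), (18, m, 26, 23, u), (18, q, 17, 7, b), (18, q, 17, 7, n), (18, q, 17, 7, u), (8, c, 29, 36, s), (8, c, 29, 36, v), (8, c, 29, 36, x), (8, k, 29, 34, s), (8, k, 29, 34, v), (8, k, 29, 34, x), (8, w, 3, 33, s), (8, w, 3, 33, v), (8, w, 3, 33, x)}.
Selection A ≠ 26: {(18, a, 3, 39, b), (18, a, 3, 39, n), (18, a, 3, 39, u), (18, q, 17, 7, b), (18, q, 17, 7, n), (18, q, 17, 7, u), (8, c, 29, 36, s), (8, c, 29, 36, v), (8, c, 29, 36, x), (8, k, 29, 34, s), (8, k, 29, 34, v), (8, k, 29, 34, x), (8, w, 3, 33, s), (8, w, 3, 33, v), (8, w, 3, 33, x)}
Selection F ≠ 8: {(18, a, 3, 39, b), (18, a, 3, 39, n), (18, a, 3, 39, u), (18, q, 17, 7, b), (18, q, 17, 7, n), (18, q, 17, 7, u)}
Keep only column(s) D, G, A: {(a, b, 3), (a, n, 3), (a, u, 3), (q, b, 17), (q, n, 17), (q, u, 17)}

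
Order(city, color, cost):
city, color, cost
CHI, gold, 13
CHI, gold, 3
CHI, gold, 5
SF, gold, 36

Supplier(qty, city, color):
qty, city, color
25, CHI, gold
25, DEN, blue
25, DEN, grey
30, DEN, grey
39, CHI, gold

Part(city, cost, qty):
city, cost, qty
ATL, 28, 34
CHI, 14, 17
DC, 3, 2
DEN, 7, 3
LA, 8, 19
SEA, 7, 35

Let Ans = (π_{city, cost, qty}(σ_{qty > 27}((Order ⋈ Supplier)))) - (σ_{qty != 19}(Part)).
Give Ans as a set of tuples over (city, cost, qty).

{(CHI, 13, 39), (CHI, 3, 39), (CHI, 5, 39)}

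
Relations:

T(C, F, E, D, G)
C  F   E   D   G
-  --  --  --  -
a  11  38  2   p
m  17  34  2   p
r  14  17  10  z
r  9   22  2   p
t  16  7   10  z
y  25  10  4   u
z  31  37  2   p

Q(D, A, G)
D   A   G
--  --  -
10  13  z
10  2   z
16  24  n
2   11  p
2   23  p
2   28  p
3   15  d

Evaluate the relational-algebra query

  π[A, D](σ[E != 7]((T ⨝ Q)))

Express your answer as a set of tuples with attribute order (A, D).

{(11, 2), (13, 10), (2, 10), (23, 2), (28, 2)}

T ⋈ Q (natural join on D, G): {(a, 11, 38, 2, p, 11), (a, 11, 38, 2, p, 23), (a, 11, 38, 2, p, 28), (m, 17, 34, 2, p, 11), (m, 17, 34, 2, p, 23), (m, 17, 34, 2, p, 28), (r, 14, 17, 10, z, 13), (r, 14, 17, 10, z, 2), (r, 9, 22, 2, p, 11), (r, 9, 22, 2, p, 23), (r, 9, 22, 2, p, 28), (t, 16, 7, 10, z, 13), (t, 16, 7, 10, z, 2), (z, 31, 37, 2, p, 11), (z, 31, 37, 2, p, 23), (z, 31, 37, 2, p, 28)}
Filtering on E != 7 leaves {(a, 11, 38, 2, p, 11), (a, 11, 38, 2, p, 23), (a, 11, 38, 2, p, 28), (m, 17, 34, 2, p, 11), (m, 17, 34, 2, p, 23), (m, 17, 34, 2, p, 28), (r, 14, 17, 10, z, 13), (r, 14, 17, 10, z, 2), (r, 9, 22, 2, p, 11), (r, 9, 22, 2, p, 23), (r, 9, 22, 2, p, 28), (z, 31, 37, 2, p, 11), (z, 31, 37, 2, p, 23), (z, 31, 37, 2, p, 28)}.
π_{A, D} gives {(11, 2), (13, 10), (2, 10), (23, 2), (28, 2)} (9 duplicate(s) eliminated).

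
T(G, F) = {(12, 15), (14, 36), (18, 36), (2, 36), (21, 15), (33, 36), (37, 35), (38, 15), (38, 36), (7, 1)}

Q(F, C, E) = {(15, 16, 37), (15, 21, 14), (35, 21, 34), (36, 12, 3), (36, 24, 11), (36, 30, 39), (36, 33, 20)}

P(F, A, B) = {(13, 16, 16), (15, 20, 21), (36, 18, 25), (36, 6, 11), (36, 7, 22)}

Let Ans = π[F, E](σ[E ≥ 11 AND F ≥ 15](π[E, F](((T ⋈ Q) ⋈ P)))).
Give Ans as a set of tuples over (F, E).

T ⋈ Q (natural join on F): {(12, 15, 16, 37), (12, 15, 21, 14), (14, 36, 12, 3), (14, 36, 24, 11), (14, 36, 30, 39), (14, 36, 33, 20), (18, 36, 12, 3), (18, 36, 24, 11), (18, 36, 30, 39), (18, 36, 33, 20), (2, 36, 12, 3), (2, 36, 24, 11), (2, 36, 30, 39), (2, 36, 33, 20), (21, 15, 16, 37), (21, 15, 21, 14), (33, 36, 12, 3), (33, 36, 24, 11), (33, 36, 30, 39), (33, 36, 33, 20), (37, 35, 21, 34), (38, 15, 16, 37), (38, 15, 21, 14), (38, 36, 12, 3), (38, 36, 24, 11), (38, 36, 30, 39), (38, 36, 33, 20)}
(T ⋈ Q) ⋈ P (natural join on F): {(12, 15, 16, 37, 20, 21), (12, 15, 21, 14, 20, 21), (14, 36, 12, 3, 18, 25), (14, 36, 12, 3, 6, 11), (14, 36, 12, 3, 7, 22), (14, 36, 24, 11, 18, 25), (14, 36, 24, 11, 6, 11), (14, 36, 24, 11, 7, 22), (14, 36, 30, 39, 18, 25), (14, 36, 30, 39, 6, 11), (14, 36, 30, 39, 7, 22), (14, 36, 33, 20, 18, 25), (14, 36, 33, 20, 6, 11), (14, 36, 33, 20, 7, 22), (18, 36, 12, 3, 18, 25), (18, 36, 12, 3, 6, 11), (18, 36, 12, 3, 7, 22), (18, 36, 24, 11, 18, 25), (18, 36, 24, 11, 6, 11), (18, 36, 24, 11, 7, 22), (18, 36, 30, 39, 18, 25), (18, 36, 30, 39, 6, 11), (18, 36, 30, 39, 7, 22), (18, 36, 33, 20, 18, 25), (18, 36, 33, 20, 6, 11), (18, 36, 33, 20, 7, 22), (2, 36, 12, 3, 18, 25), (2, 36, 12, 3, 6, 11), (2, 36, 12, 3, 7, 22), (2, 36, 24, 11, 18, 25), (2, 36, 24, 11, 6, 11), (2, 36, 24, 11, 7, 22), (2, 36, 30, 39, 18, 25), (2, 36, 30, 39, 6, 11), (2, 36, 30, 39, 7, 22), (2, 36, 33, 20, 18, 25), (2, 36, 33, 20, 6, 11), (2, 36, 33, 20, 7, 22), (21, 15, 16, 37, 20, 21), (21, 15, 21, 14, 20, 21), (33, 36, 12, 3, 18, 25), (33, 36, 12, 3, 6, 11), (33, 36, 12, 3, 7, 22), (33, 36, 24, 11, 18, 25), (33, 36, 24, 11, 6, 11), (33, 36, 24, 11, 7, 22), (33, 36, 30, 39, 18, 25), (33, 36, 30, 39, 6, 11), (33, 36, 30, 39, 7, 22), (33, 36, 33, 20, 18, 25), (33, 36, 33, 20, 6, 11), (33, 36, 33, 20, 7, 22), (38, 15, 16, 37, 20, 21), (38, 15, 21, 14, 20, 21), (38, 36, 12, 3, 18, 25), (38, 36, 12, 3, 6, 11), (38, 36, 12, 3, 7, 22), (38, 36, 24, 11, 18, 25), (38, 36, 24, 11, 6, 11), (38, 36, 24, 11, 7, 22), (38, 36, 30, 39, 18, 25), (38, 36, 30, 39, 6, 11), (38, 36, 30, 39, 7, 22), (38, 36, 33, 20, 18, 25), (38, 36, 33, 20, 6, 11), (38, 36, 33, 20, 7, 22)}
Projecting to E, F (60 duplicate(s) eliminated): {(11, 36), (14, 15), (20, 36), (3, 36), (37, 15), (39, 36)}
Filtering on E ≥ 11 AND F ≥ 15 leaves {(11, 36), (14, 15), (20, 36), (37, 15), (39, 36)}.
Projecting to F, E: {(15, 14), (15, 37), (36, 11), (36, 20), (36, 39)}

{(15, 14), (15, 37), (36, 11), (36, 20), (36, 39)}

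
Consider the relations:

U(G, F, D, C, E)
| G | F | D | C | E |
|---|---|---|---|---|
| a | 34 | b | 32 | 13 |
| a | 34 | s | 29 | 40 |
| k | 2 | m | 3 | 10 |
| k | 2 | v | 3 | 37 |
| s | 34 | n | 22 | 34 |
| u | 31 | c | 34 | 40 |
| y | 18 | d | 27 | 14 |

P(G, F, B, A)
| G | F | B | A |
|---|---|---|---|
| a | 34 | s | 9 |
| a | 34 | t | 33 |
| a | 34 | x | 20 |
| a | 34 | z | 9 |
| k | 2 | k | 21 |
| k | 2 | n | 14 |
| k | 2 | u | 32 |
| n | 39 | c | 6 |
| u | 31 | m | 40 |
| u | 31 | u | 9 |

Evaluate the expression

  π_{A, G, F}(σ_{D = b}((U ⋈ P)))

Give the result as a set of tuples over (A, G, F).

{(20, a, 34), (33, a, 34), (9, a, 34)}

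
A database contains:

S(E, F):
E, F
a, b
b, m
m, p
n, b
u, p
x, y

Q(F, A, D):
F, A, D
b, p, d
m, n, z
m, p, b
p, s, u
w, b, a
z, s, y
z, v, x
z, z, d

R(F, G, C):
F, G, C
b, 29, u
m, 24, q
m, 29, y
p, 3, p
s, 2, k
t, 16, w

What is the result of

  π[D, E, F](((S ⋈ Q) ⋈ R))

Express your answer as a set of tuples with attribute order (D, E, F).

S ⋈ Q (natural join on F): {(a, b, p, d), (b, m, n, z), (b, m, p, b), (m, p, s, u), (n, b, p, d), (u, p, s, u)}
(S ⋈ Q) ⋈ R (natural join on F): {(a, b, p, d, 29, u), (b, m, n, z, 24, q), (b, m, n, z, 29, y), (b, m, p, b, 24, q), (b, m, p, b, 29, y), (m, p, s, u, 3, p), (n, b, p, d, 29, u), (u, p, s, u, 3, p)}
Keep only column(s) D, E, F (2 duplicate(s) eliminated): {(b, b, m), (d, a, b), (d, n, b), (u, m, p), (u, u, p), (z, b, m)}

{(b, b, m), (d, a, b), (d, n, b), (u, m, p), (u, u, p), (z, b, m)}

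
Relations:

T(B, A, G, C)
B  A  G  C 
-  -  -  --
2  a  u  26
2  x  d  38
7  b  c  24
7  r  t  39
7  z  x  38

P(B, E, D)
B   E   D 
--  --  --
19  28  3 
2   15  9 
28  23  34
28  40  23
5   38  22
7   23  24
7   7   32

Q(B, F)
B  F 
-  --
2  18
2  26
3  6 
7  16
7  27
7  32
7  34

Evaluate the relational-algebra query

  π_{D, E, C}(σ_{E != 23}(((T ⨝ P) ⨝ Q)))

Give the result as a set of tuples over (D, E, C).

{(32, 7, 24), (32, 7, 38), (32, 7, 39), (9, 15, 26), (9, 15, 38)}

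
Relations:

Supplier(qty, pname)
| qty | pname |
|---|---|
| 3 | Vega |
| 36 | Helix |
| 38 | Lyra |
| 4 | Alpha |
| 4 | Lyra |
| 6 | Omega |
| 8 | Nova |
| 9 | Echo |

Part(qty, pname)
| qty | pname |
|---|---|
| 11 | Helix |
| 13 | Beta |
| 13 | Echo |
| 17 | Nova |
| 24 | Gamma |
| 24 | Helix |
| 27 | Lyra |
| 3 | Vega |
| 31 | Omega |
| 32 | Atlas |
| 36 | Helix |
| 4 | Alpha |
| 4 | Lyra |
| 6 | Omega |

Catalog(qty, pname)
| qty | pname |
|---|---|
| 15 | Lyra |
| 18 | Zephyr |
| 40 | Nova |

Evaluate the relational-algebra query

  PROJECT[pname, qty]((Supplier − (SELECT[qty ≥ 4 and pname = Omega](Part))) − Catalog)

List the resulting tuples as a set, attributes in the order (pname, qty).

{(Alpha, 4), (Echo, 9), (Helix, 36), (Lyra, 38), (Lyra, 4), (Nova, 8), (Vega, 3)}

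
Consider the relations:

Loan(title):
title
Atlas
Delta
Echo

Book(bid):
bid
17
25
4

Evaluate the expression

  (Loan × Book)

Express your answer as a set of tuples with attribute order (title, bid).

{(Atlas, 17), (Atlas, 25), (Atlas, 4), (Delta, 17), (Delta, 25), (Delta, 4), (Echo, 17), (Echo, 25), (Echo, 4)}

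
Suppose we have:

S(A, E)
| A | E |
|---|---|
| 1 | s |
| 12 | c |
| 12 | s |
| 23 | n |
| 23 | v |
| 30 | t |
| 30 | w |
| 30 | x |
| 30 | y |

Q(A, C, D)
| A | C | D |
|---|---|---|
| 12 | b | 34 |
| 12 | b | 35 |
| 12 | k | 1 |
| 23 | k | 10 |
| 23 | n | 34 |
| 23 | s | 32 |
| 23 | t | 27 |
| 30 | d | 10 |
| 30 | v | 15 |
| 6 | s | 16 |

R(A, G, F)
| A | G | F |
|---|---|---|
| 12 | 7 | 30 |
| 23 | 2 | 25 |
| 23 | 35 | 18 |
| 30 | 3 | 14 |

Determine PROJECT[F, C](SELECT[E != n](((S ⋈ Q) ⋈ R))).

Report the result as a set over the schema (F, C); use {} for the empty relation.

{(14, d), (14, v), (18, k), (18, n), (18, s), (18, t), (25, k), (25, n), (25, s), (25, t), (30, b), (30, k)}

Joining S and Q on A yields {(12, c, b, 34), (12, c, b, 35), (12, c, k, 1), (12, s, b, 34), (12, s, b, 35), (12, s, k, 1), (23, n, k, 10), (23, n, n, 34), (23, n, s, 32), (23, n, t, 27), (23, v, k, 10), (23, v, n, 34), (23, v, s, 32), (23, v, t, 27), (30, t, d, 10), (30, t, v, 15), (30, w, d, 10), (30, w, v, 15), (30, x, d, 10), (30, x, v, 15), (30, y, d, 10), (30, y, v, 15)}.
Joining (S ⋈ Q) and R on A yields {(12, c, b, 34, 7, 30), (12, c, b, 35, 7, 30), (12, c, k, 1, 7, 30), (12, s, b, 34, 7, 30), (12, s, b, 35, 7, 30), (12, s, k, 1, 7, 30), (23, n, k, 10, 2, 25), (23, n, k, 10, 35, 18), (23, n, n, 34, 2, 25), (23, n, n, 34, 35, 18), (23, n, s, 32, 2, 25), (23, n, s, 32, 35, 18), (23, n, t, 27, 2, 25), (23, n, t, 27, 35, 18), (23, v, k, 10, 2, 25), (23, v, k, 10, 35, 18), (23, v, n, 34, 2, 25), (23, v, n, 34, 35, 18), (23, v, s, 32, 2, 25), (23, v, s, 32, 35, 18), (23, v, t, 27, 2, 25), (23, v, t, 27, 35, 18), (30, t, d, 10, 3, 14), (30, t, v, 15, 3, 14), (30, w, d, 10, 3, 14), (30, w, v, 15, 3, 14), (30, x, d, 10, 3, 14), (30, x, v, 15, 3, 14), (30, y, d, 10, 3, 14), (30, y, v, 15, 3, 14)}.
Filtering on E != n leaves {(12, c, b, 34, 7, 30), (12, c, b, 35, 7, 30), (12, c, k, 1, 7, 30), (12, s, b, 34, 7, 30), (12, s, b, 35, 7, 30), (12, s, k, 1, 7, 30), (23, v, k, 10, 2, 25), (23, v, k, 10, 35, 18), (23, v, n, 34, 2, 25), (23, v, n, 34, 35, 18), (23, v, s, 32, 2, 25), (23, v, s, 32, 35, 18), (23, v, t, 27, 2, 25), (23, v, t, 27, 35, 18), (30, t, d, 10, 3, 14), (30, t, v, 15, 3, 14), (30, w, d, 10, 3, 14), (30, w, v, 15, 3, 14), (30, x, d, 10, 3, 14), (30, x, v, 15, 3, 14), (30, y, d, 10, 3, 14), (30, y, v, 15, 3, 14)}.
π[F, C]: project onto (F, C) (10 duplicate(s) eliminated) → {(14, d), (14, v), (18, k), (18, n), (18, s), (18, t), (25, k), (25, n), (25, s), (25, t), (30, b), (30, k)}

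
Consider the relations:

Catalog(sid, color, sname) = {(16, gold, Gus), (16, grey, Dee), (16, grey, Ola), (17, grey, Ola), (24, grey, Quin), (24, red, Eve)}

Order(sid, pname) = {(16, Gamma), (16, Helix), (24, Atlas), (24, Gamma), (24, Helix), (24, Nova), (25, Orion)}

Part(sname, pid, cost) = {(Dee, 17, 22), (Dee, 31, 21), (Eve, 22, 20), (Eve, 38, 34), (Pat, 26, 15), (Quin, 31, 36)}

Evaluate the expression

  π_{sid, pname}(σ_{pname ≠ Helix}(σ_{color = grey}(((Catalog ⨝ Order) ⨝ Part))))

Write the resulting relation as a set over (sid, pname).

{(16, Gamma), (24, Atlas), (24, Gamma), (24, Nova)}

Natural join on sid: {(16, gold, Gus, Gamma), (16, gold, Gus, Helix), (16, grey, Dee, Gamma), (16, grey, Dee, Helix), (16, grey, Ola, Gamma), (16, grey, Ola, Helix), (24, grey, Quin, Atlas), (24, grey, Quin, Gamma), (24, grey, Quin, Helix), (24, grey, Quin, Nova), (24, red, Eve, Atlas), (24, red, Eve, Gamma), (24, red, Eve, Helix), (24, red, Eve, Nova)}
Natural join on sname: {(16, grey, Dee, Gamma, 17, 22), (16, grey, Dee, Gamma, 31, 21), (16, grey, Dee, Helix, 17, 22), (16, grey, Dee, Helix, 31, 21), (24, grey, Quin, Atlas, 31, 36), (24, grey, Quin, Gamma, 31, 36), (24, grey, Quin, Helix, 31, 36), (24, grey, Quin, Nova, 31, 36), (24, red, Eve, Atlas, 22, 20), (24, red, Eve, Atlas, 38, 34), (24, red, Eve, Gamma, 22, 20), (24, red, Eve, Gamma, 38, 34), (24, red, Eve, Helix, 22, 20), (24, red, Eve, Helix, 38, 34), (24, red, Eve, Nova, 22, 20), (24, red, Eve, Nova, 38, 34)}
Apply σ_{color = grey}; surviving tuples: {(16, grey, Dee, Gamma, 17, 22), (16, grey, Dee, Gamma, 31, 21), (16, grey, Dee, Helix, 17, 22), (16, grey, Dee, Helix, 31, 21), (24, grey, Quin, Atlas, 31, 36), (24, grey, Quin, Gamma, 31, 36), (24, grey, Quin, Helix, 31, 36), (24, grey, Quin, Nova, 31, 36)}
Apply σ_{pname ≠ Helix}; surviving tuples: {(16, grey, Dee, Gamma, 17, 22), (16, grey, Dee, Gamma, 31, 21), (24, grey, Quin, Atlas, 31, 36), (24, grey, Quin, Gamma, 31, 36), (24, grey, Quin, Nova, 31, 36)}
π_{sid, pname} gives {(16, Gamma), (24, Atlas), (24, Gamma), (24, Nova)} (1 duplicate(s) eliminated).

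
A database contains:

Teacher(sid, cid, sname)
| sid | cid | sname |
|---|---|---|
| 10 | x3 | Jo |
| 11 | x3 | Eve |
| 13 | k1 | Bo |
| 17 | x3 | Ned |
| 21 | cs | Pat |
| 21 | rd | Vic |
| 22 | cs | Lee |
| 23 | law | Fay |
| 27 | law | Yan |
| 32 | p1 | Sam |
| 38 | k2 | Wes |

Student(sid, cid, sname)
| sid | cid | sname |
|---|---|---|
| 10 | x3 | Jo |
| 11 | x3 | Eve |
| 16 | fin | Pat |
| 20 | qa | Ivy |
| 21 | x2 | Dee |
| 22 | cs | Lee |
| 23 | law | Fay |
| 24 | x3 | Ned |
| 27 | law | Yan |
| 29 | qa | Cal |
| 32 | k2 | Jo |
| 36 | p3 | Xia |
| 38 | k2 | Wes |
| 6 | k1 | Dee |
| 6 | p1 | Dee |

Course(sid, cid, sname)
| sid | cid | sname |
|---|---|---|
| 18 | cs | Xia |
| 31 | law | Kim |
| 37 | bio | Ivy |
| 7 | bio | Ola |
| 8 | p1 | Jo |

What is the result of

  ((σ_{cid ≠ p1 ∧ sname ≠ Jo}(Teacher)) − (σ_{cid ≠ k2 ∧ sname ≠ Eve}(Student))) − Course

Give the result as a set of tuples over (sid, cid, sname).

Selection cid ≠ p1 ∧ sname ≠ Jo: {(11, x3, Eve), (13, k1, Bo), (17, x3, Ned), (21, cs, Pat), (21, rd, Vic), (22, cs, Lee), (23, law, Fay), (27, law, Yan), (38, k2, Wes)}
Selection cid ≠ k2 ∧ sname ≠ Eve: {(10, x3, Jo), (16, fin, Pat), (20, qa, Ivy), (21, x2, Dee), (22, cs, Lee), (23, law, Fay), (24, x3, Ned), (27, law, Yan), (29, qa, Cal), (36, p3, Xia), (6, k1, Dee), (6, p1, Dee)}
Taking the difference: {(11, x3, Eve), (13, k1, Bo), (17, x3, Ned), (21, cs, Pat), (21, rd, Vic), (38, k2, Wes)}
Taking the difference: {(11, x3, Eve), (13, k1, Bo), (17, x3, Ned), (21, cs, Pat), (21, rd, Vic), (38, k2, Wes)}

{(11, x3, Eve), (13, k1, Bo), (17, x3, Ned), (21, cs, Pat), (21, rd, Vic), (38, k2, Wes)}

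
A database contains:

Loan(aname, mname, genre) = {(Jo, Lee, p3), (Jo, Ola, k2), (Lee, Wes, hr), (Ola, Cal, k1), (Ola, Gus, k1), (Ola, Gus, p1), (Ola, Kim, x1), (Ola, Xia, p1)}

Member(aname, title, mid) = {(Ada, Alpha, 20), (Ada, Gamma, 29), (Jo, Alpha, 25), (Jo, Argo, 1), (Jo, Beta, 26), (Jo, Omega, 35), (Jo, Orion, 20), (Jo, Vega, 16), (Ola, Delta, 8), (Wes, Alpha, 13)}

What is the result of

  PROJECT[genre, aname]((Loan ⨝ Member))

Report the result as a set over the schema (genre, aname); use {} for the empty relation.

{(k1, Ola), (k2, Jo), (p1, Ola), (p3, Jo), (x1, Ola)}

Joining Loan and Member on aname yields {(Jo, Lee, p3, Alpha, 25), (Jo, Lee, p3, Argo, 1), (Jo, Lee, p3, Beta, 26), (Jo, Lee, p3, Omega, 35), (Jo, Lee, p3, Orion, 20), (Jo, Lee, p3, Vega, 16), (Jo, Ola, k2, Alpha, 25), (Jo, Ola, k2, Argo, 1), (Jo, Ola, k2, Beta, 26), (Jo, Ola, k2, Omega, 35), (Jo, Ola, k2, Orion, 20), (Jo, Ola, k2, Vega, 16), (Ola, Cal, k1, Delta, 8), (Ola, Gus, k1, Delta, 8), (Ola, Gus, p1, Delta, 8), (Ola, Kim, x1, Delta, 8), (Ola, Xia, p1, Delta, 8)}.
π_{genre, aname} gives {(k1, Ola), (k2, Jo), (p1, Ola), (p3, Jo), (x1, Ola)} (12 duplicate(s) eliminated).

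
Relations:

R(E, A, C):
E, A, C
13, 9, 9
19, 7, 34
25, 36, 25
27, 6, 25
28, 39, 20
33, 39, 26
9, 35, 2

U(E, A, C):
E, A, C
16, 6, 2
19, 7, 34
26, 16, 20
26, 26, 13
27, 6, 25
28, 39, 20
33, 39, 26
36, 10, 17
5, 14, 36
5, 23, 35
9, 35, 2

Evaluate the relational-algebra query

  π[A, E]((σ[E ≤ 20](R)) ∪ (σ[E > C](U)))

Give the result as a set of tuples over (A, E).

Apply σ_{E ≤ 20}; surviving tuples: {(13, 9, 9), (19, 7, 34), (9, 35, 2)}
Apply σ_{E > C}; surviving tuples: {(16, 6, 2), (26, 16, 20), (26, 26, 13), (27, 6, 25), (28, 39, 20), (33, 39, 26), (36, 10, 17), (9, 35, 2)}
Set union of the two operands is {(13, 9, 9), (16, 6, 2), (19, 7, 34), (26, 16, 20), (26, 26, 13), (27, 6, 25), (28, 39, 20), (33, 39, 26), (36, 10, 17), (9, 35, 2)}.
π[A, E]: project onto (A, E) → {(10, 36), (16, 26), (26, 26), (35, 9), (39, 28), (39, 33), (6, 16), (6, 27), (7, 19), (9, 13)}

{(10, 36), (16, 26), (26, 26), (35, 9), (39, 28), (39, 33), (6, 16), (6, 27), (7, 19), (9, 13)}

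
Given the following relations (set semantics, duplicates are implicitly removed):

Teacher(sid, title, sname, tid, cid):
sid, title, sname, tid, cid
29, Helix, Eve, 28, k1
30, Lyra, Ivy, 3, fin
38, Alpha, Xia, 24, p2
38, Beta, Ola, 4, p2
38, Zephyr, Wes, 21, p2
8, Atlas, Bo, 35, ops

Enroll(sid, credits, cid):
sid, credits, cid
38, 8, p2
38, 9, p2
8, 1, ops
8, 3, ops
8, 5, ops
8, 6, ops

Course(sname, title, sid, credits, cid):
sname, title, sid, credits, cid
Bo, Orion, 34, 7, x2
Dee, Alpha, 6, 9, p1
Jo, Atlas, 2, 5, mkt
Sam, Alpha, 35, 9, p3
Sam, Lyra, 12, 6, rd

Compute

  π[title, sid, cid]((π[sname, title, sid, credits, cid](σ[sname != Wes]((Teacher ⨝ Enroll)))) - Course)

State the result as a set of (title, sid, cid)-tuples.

Teacher ⋈ Enroll (natural join on sid, cid): {(38, Alpha, Xia, 24, p2, 8), (38, Alpha, Xia, 24, p2, 9), (38, Beta, Ola, 4, p2, 8), (38, Beta, Ola, 4, p2, 9), (38, Zephyr, Wes, 21, p2, 8), (38, Zephyr, Wes, 21, p2, 9), (8, Atlas, Bo, 35, ops, 1), (8, Atlas, Bo, 35, ops, 3), (8, Atlas, Bo, 35, ops, 5), (8, Atlas, Bo, 35, ops, 6)}
σ[sname != Wes]: keep tuples satisfying sname != Wes → {(38, Alpha, Xia, 24, p2, 8), (38, Alpha, Xia, 24, p2, 9), (38, Beta, Ola, 4, p2, 8), (38, Beta, Ola, 4, p2, 9), (8, Atlas, Bo, 35, ops, 1), (8, Atlas, Bo, 35, ops, 3), (8, Atlas, Bo, 35, ops, 5), (8, Atlas, Bo, 35, ops, 6)}
π_{sname, title, sid, credits, cid} gives {(Bo, Atlas, 8, 1, ops), (Bo, Atlas, 8, 3, ops), (Bo, Atlas, 8, 5, ops), (Bo, Atlas, 8, 6, ops), (Ola, Beta, 38, 8, p2), (Ola, Beta, 38, 9, p2), (Xia, Alpha, 38, 8, p2), (Xia, Alpha, 38, 9, p2)}.
Taking the difference: {(Bo, Atlas, 8, 1, ops), (Bo, Atlas, 8, 3, ops), (Bo, Atlas, 8, 5, ops), (Bo, Atlas, 8, 6, ops), (Ola, Beta, 38, 8, p2), (Ola, Beta, 38, 9, p2), (Xia, Alpha, 38, 8, p2), (Xia, Alpha, 38, 9, p2)}
π_{title, sid, cid} gives {(Alpha, 38, p2), (Atlas, 8, ops), (Beta, 38, p2)} (5 duplicate(s) eliminated).

{(Alpha, 38, p2), (Atlas, 8, ops), (Beta, 38, p2)}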